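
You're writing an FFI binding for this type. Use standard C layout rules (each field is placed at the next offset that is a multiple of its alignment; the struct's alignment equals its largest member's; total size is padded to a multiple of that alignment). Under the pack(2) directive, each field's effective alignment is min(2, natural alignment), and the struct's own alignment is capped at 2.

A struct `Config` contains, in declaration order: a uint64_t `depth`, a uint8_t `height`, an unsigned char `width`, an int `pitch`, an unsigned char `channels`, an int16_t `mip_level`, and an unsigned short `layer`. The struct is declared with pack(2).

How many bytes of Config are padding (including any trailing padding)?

depth at 0 (size 8, align 2) → ends 8
height at 8 (size 1, align 1) → ends 9
width at 9 (size 1, align 1) → ends 10
pitch at 10 (size 4, align 2) → ends 14
channels at 14 (size 1, align 1) → ends 15
pad 1 to align 2 for mip_level
mip_level at 16 (size 2, align 2) → ends 18
layer at 18 (size 2, align 2) → ends 20
total 20 bytes, alignment 2
data bytes 19, size 20 → padding 1

1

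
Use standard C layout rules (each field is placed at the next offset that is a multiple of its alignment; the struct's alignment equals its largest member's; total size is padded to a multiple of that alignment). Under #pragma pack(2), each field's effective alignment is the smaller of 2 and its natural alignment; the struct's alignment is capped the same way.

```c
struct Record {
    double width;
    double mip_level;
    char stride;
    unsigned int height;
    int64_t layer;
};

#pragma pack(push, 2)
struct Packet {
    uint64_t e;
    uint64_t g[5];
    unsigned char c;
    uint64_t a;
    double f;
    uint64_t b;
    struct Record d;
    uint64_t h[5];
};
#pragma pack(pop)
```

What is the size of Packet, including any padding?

Record: 0..8  width  (8B, 8-aligned); 8..16  mip_level  (8B, 8-aligned); 16..17  stride  (1B, 1-aligned); 17..20  -- padding (3B); 20..24  height  (4B, 4-aligned); 24..32  layer  (8B, 8-aligned); sizeof = 32, alignof = 8
0..8  e  (8B, 2-aligned)
8..48  g  (40B, 2-aligned)
48..49  c  (1B, 1-aligned)
49..50  -- padding (1B)
50..58  a  (8B, 2-aligned)
58..66  f  (8B, 2-aligned)
66..74  b  (8B, 2-aligned)
74..106  d  (32B, 2-aligned)
106..146  h  (40B, 2-aligned)
sizeof = 146, alignof = 2

146 bytes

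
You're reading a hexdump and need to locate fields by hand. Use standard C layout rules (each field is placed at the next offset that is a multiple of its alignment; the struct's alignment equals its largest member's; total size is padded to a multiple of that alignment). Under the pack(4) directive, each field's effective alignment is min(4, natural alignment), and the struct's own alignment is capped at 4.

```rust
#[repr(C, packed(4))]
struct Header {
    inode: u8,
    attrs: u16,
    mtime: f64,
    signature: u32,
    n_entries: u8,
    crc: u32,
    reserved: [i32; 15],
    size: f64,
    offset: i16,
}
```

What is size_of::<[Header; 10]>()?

960

inode at 0 (size 1, align 1) → ends 1
pad 1 to align 2 for attrs
attrs at 2 (size 2, align 2) → ends 4
mtime at 4 (size 8, align 4) → ends 12
signature at 12 (size 4, align 4) → ends 16
n_entries at 16 (size 1, align 1) → ends 17
pad 3 to align 4 for crc
crc at 20 (size 4, align 4) → ends 24
reserved at 24 (size 60, align 4) → ends 84
size at 84 (size 8, align 4) → ends 92
offset at 92 (size 2, align 2) → ends 94
tail pad 2 to reach multiple of 4
total 96 bytes, alignment 4
array of 10: 10 × 96 = 960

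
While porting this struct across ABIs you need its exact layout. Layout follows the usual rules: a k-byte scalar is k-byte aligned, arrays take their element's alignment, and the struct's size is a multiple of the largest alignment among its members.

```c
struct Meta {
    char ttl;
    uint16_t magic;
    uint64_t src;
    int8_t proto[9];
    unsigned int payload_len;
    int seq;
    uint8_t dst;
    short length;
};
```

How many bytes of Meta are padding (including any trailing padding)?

9

ttl at 0 (size 1, align 1) → ends 1
pad 1 to align 2 for magic
magic at 2 (size 2, align 2) → ends 4
pad 4 to align 8 for src
src at 8 (size 8, align 8) → ends 16
proto at 16 (size 9, align 1) → ends 25
pad 3 to align 4 for payload_len
payload_len at 28 (size 4, align 4) → ends 32
seq at 32 (size 4, align 4) → ends 36
dst at 36 (size 1, align 1) → ends 37
pad 1 to align 2 for length
length at 38 (size 2, align 2) → ends 40
total 40 bytes, alignment 8
data bytes 31, size 40 → padding 9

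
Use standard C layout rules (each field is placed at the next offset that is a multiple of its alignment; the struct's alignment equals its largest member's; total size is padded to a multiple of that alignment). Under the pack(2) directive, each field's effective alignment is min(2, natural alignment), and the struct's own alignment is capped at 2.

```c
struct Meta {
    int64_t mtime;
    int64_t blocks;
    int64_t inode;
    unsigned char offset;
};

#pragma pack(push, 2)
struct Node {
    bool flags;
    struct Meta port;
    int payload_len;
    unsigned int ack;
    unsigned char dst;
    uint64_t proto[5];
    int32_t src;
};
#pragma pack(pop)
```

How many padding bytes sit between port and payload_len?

Meta: @0: mtime [8B, align 8] → 8; @8: blocks [8B, align 8] → 16; @16: inode [8B, align 8] → 24; @24: offset [1B, align 1] → 25; +7 tail pad (align 8); size 32, align 8
@0: flags [1B, align 1] → 1
+1 pad (align 2)
@2: port [32B, align 2] → 34
@34: payload_len [4B, align 2] → 38

0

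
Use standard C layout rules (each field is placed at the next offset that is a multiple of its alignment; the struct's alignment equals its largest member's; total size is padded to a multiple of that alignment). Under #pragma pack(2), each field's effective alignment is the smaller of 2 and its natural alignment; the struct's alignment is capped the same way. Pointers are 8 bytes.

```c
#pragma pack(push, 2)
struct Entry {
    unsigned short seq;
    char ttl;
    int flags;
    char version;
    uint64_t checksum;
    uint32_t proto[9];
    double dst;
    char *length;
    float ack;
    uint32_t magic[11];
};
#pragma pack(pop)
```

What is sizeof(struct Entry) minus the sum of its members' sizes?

2

seq at 0 (size 2, align 2) → ends 2
ttl at 2 (size 1, align 1) → ends 3
pad 1 to align 2 for flags
flags at 4 (size 4, align 2) → ends 8
version at 8 (size 1, align 1) → ends 9
pad 1 to align 2 for checksum
checksum at 10 (size 8, align 2) → ends 18
proto at 18 (size 36, align 2) → ends 54
dst at 54 (size 8, align 2) → ends 62
length at 62 (size 8, align 2) → ends 70
ack at 70 (size 4, align 2) → ends 74
magic at 74 (size 44, align 2) → ends 118
total 118 bytes, alignment 2
data bytes 116, size 118 → padding 2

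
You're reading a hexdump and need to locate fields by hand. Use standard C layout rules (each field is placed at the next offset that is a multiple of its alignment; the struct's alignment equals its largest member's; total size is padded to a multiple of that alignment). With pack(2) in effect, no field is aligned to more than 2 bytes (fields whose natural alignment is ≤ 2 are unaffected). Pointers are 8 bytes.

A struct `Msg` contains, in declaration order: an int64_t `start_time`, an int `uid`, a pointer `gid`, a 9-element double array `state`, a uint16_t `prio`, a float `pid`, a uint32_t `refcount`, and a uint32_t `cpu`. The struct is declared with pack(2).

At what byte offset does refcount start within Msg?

98

@0: start_time [8B, align 2] → 8
@8: uid [4B, align 2] → 12
@12: gid [8B, align 2] → 20
@20: state [72B, align 2] → 92
@92: prio [2B, align 2] → 94
@94: pid [4B, align 2] → 98
@98: refcount [4B, align 2] → 102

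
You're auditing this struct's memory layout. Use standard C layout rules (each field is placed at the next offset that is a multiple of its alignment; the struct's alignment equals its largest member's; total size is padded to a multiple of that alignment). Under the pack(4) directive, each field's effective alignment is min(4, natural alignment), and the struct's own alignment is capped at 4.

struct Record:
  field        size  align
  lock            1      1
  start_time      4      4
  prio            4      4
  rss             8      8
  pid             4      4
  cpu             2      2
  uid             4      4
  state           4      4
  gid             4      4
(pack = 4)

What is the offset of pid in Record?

20

lock at 0 (size 1, align 1) → ends 1
pad 3 to align 4 for start_time
start_time at 4 (size 4, align 4) → ends 8
prio at 8 (size 4, align 4) → ends 12
rss at 12 (size 8, align 4) → ends 20
pid at 20 (size 4, align 4) → ends 24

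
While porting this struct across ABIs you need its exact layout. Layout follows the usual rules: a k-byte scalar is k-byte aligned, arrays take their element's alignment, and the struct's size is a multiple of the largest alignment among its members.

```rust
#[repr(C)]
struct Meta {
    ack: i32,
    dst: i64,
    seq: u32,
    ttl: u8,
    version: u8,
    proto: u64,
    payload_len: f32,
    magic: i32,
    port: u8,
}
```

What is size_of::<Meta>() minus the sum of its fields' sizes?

0..4  ack  (4B, 4-aligned)
4..8  -- padding (4B)
8..16  dst  (8B, 8-aligned)
16..20  seq  (4B, 4-aligned)
20..21  ttl  (1B, 1-aligned)
21..22  version  (1B, 1-aligned)
22..24  -- padding (2B)
24..32  proto  (8B, 8-aligned)
32..36  payload_len  (4B, 4-aligned)
36..40  magic  (4B, 4-aligned)
40..41  port  (1B, 1-aligned)
41..48  -- tail padding (7B)
sizeof = 48, alignof = 8
data bytes 35, size 48 → padding 13

13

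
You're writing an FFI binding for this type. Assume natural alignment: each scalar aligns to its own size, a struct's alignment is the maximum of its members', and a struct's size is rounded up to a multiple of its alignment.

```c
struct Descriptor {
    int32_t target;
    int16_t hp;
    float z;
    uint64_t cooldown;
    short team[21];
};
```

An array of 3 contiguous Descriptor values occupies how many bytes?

@0: target [4B, align 4] → 4
@4: hp [2B, align 2] → 6
+2 pad (align 4)
@8: z [4B, align 4] → 12
+4 pad (align 8)
@16: cooldown [8B, align 8] → 24
@24: team [42B, align 2] → 66
+6 tail pad (align 8)
size 72, align 8
array of 3: 3 × 72 = 216

216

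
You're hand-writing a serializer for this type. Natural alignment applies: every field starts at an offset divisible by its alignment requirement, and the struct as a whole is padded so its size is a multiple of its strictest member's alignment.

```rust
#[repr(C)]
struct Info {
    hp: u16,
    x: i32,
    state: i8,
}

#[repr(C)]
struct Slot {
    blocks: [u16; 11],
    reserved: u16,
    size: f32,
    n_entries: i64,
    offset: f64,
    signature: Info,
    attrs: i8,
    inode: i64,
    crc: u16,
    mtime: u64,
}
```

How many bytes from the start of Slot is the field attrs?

60

Info: @0: hp [2B, align 2] → 2; +2 pad (align 4); @4: x [4B, align 4] → 8; @8: state [1B, align 1] → 9; +3 tail pad (align 4); size 12, align 4
@0: blocks [22B, align 2] → 22
@22: reserved [2B, align 2] → 24
@24: size [4B, align 4] → 28
+4 pad (align 8)
@32: n_entries [8B, align 8] → 40
@40: offset [8B, align 8] → 48
@48: signature [12B, align 4] → 60
@60: attrs [1B, align 1] → 61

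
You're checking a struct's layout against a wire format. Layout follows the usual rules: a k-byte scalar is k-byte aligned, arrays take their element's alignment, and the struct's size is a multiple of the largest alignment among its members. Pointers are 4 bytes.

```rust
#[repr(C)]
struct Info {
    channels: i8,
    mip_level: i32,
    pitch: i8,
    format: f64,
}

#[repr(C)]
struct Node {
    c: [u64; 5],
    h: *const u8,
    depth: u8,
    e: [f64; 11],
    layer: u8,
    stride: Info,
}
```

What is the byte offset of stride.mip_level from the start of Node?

Info: channels at 0 (size 1, align 1) → ends 1; pad 3 to align 4 for mip_level; mip_level at 4 (size 4, align 4) → ends 8; pitch at 8 (size 1, align 1) → ends 9; pad 7 to align 8 for format; format at 16 (size 8, align 8) → ends 24; total 24 bytes, alignment 8
c at 0 (size 40, align 8) → ends 40
h at 40 (size 4, align 4) → ends 44
depth at 44 (size 1, align 1) → ends 45
pad 3 to align 8 for e
e at 48 (size 88, align 8) → ends 136
layer at 136 (size 1, align 1) → ends 137
pad 7 to align 8 for stride
stride at 144 (size 24, align 8) → ends 168
within Info: mip_level at 4
144 + 4 = 148

148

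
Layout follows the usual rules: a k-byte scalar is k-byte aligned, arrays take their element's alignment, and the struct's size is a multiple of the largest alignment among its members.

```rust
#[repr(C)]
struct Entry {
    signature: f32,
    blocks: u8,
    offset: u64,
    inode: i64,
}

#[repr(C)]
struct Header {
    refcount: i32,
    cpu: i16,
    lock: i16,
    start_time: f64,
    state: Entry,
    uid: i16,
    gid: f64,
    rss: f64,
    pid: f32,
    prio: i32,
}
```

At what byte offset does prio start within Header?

Entry: signature at 0 (size 4, align 4) → ends 4; blocks at 4 (size 1, align 1) → ends 5; pad 3 to align 8 for offset; offset at 8 (size 8, align 8) → ends 16; inode at 16 (size 8, align 8) → ends 24; total 24 bytes, alignment 8
refcount at 0 (size 4, align 4) → ends 4
cpu at 4 (size 2, align 2) → ends 6
lock at 6 (size 2, align 2) → ends 8
start_time at 8 (size 8, align 8) → ends 16
state at 16 (size 24, align 8) → ends 40
uid at 40 (size 2, align 2) → ends 42
pad 6 to align 8 for gid
gid at 48 (size 8, align 8) → ends 56
rss at 56 (size 8, align 8) → ends 64
pid at 64 (size 4, align 4) → ends 68
prio at 68 (size 4, align 4) → ends 72

68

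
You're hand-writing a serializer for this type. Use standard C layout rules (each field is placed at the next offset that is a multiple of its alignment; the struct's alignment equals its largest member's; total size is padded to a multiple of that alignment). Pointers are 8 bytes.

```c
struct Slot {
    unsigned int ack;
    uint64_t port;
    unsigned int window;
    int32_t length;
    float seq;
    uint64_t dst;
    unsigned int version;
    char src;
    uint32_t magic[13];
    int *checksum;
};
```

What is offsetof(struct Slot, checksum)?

ack at 0 (size 4, align 4) → ends 4
pad 4 to align 8 for port
port at 8 (size 8, align 8) → ends 16
window at 16 (size 4, align 4) → ends 20
length at 20 (size 4, align 4) → ends 24
seq at 24 (size 4, align 4) → ends 28
pad 4 to align 8 for dst
dst at 32 (size 8, align 8) → ends 40
version at 40 (size 4, align 4) → ends 44
src at 44 (size 1, align 1) → ends 45
pad 3 to align 4 for magic
magic at 48 (size 52, align 4) → ends 100
pad 4 to align 8 for checksum
checksum at 104 (size 8, align 8) → ends 112

104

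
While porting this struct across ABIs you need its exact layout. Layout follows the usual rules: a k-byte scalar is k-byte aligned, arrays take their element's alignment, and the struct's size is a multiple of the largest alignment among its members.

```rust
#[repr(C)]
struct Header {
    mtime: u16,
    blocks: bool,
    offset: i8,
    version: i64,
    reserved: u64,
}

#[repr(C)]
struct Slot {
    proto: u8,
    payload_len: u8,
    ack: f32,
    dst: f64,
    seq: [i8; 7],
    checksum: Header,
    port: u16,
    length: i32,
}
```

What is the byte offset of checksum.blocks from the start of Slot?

26

Header: @0: mtime [2B, align 2] → 2; @2: blocks [1B, align 1] → 3; @3: offset [1B, align 1] → 4; +4 pad (align 8); @8: version [8B, align 8] → 16; @16: reserved [8B, align 8] → 24; size 24, align 8
@0: proto [1B, align 1] → 1
@1: payload_len [1B, align 1] → 2
+2 pad (align 4)
@4: ack [4B, align 4] → 8
@8: dst [8B, align 8] → 16
@16: seq [7B, align 1] → 23
+1 pad (align 8)
@24: checksum [24B, align 8] → 48
within Header: blocks at 2
24 + 2 = 26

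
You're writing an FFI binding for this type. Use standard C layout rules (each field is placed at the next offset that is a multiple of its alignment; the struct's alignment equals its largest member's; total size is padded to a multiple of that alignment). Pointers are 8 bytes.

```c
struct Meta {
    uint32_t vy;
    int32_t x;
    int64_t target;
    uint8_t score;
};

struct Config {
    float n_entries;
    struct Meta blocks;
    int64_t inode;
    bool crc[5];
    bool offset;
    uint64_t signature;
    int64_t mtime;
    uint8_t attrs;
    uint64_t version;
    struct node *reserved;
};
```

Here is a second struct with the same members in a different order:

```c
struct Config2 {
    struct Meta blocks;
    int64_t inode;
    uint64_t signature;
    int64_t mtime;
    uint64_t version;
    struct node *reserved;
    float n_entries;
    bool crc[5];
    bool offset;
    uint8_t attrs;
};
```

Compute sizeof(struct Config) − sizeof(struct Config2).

Meta: @0: vy [4B, align 4] → 4; @4: x [4B, align 4] → 8; @8: target [8B, align 8] → 16; @16: score [1B, align 1] → 17; +7 tail pad (align 8); size 24, align 8
@0: n_entries [4B, align 4] → 4
+4 pad (align 8)
@8: blocks [24B, align 8] → 32
@32: inode [8B, align 8] → 40
@40: crc [5B, align 1] → 45
@45: offset [1B, align 1] → 46
+2 pad (align 8)
@48: signature [8B, align 8] → 56
@56: mtime [8B, align 8] → 64
@64: attrs [1B, align 1] → 65
+7 pad (align 8)
@72: version [8B, align 8] → 80
@80: reserved [8B, align 8] → 88
size 88, align 8
— Config2 —
@0: blocks [24B, align 8] → 24
@24: inode [8B, align 8] → 32
@32: signature [8B, align 8] → 40
@40: mtime [8B, align 8] → 48
@48: version [8B, align 8] → 56
@56: reserved [8B, align 8] → 64
@64: n_entries [4B, align 4] → 68
@68: crc [5B, align 1] → 73
@73: offset [1B, align 1] → 74
@74: attrs [1B, align 1] → 75
+5 tail pad (align 8)
size 80, align 8
88 − 80 = 8

8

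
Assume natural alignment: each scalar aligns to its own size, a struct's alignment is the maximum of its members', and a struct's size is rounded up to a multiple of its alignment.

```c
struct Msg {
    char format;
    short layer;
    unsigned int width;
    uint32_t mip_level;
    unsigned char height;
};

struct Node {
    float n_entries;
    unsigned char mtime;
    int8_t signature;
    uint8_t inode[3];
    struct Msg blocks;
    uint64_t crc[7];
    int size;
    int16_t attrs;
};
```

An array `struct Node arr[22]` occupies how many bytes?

Msg: @0: format [1B, align 1] → 1; +1 pad (align 2); @2: layer [2B, align 2] → 4; @4: width [4B, align 4] → 8; @8: mip_level [4B, align 4] → 12; @12: height [1B, align 1] → 13; +3 tail pad (align 4); size 16, align 4
@0: n_entries [4B, align 4] → 4
@4: mtime [1B, align 1] → 5
@5: signature [1B, align 1] → 6
@6: inode [3B, align 1] → 9
+3 pad (align 4)
@12: blocks [16B, align 4] → 28
+4 pad (align 8)
@32: crc [56B, align 8] → 88
@88: size [4B, align 4] → 92
@92: attrs [2B, align 2] → 94
+2 tail pad (align 8)
size 96, align 8
array of 22: 22 × 96 = 2112

2112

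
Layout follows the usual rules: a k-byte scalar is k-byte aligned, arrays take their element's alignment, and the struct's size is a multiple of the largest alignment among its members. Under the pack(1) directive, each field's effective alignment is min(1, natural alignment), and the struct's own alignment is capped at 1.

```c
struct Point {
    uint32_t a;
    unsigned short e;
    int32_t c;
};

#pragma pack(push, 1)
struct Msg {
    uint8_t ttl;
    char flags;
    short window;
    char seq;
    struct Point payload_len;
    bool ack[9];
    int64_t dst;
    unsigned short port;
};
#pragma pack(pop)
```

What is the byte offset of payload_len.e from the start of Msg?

9

Point: a at 0 (size 4, align 4) → ends 4; e at 4 (size 2, align 2) → ends 6; pad 2 to align 4 for c; c at 8 (size 4, align 4) → ends 12; total 12 bytes, alignment 4
ttl at 0 (size 1, align 1) → ends 1
flags at 1 (size 1, align 1) → ends 2
window at 2 (size 2, align 1) → ends 4
seq at 4 (size 1, align 1) → ends 5
payload_len at 5 (size 12, align 1) → ends 17
within Point: e at 4
5 + 4 = 9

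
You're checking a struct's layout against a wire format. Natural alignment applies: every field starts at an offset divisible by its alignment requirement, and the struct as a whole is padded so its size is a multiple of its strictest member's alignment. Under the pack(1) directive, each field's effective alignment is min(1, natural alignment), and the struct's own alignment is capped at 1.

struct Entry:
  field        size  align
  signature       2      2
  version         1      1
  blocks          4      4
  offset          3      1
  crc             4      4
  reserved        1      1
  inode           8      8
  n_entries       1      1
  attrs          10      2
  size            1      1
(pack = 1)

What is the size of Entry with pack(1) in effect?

0..2  signature  (2B, 1-aligned)
2..3  version  (1B, 1-aligned)
3..7  blocks  (4B, 1-aligned)
7..10  offset  (3B, 1-aligned)
10..14  crc  (4B, 1-aligned)
14..15  reserved  (1B, 1-aligned)
15..23  inode  (8B, 1-aligned)
23..24  n_entries  (1B, 1-aligned)
24..34  attrs  (10B, 1-aligned)
34..35  size  (1B, 1-aligned)
sizeof = 35, alignof = 1

35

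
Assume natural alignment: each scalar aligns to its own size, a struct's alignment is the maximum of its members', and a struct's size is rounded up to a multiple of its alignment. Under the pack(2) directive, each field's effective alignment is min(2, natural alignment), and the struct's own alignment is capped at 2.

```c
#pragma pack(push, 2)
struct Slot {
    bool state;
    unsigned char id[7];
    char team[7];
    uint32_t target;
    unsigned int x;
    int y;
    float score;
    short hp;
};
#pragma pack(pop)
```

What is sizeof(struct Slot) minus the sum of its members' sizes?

@0: state [1B, align 1] → 1
@1: id [7B, align 1] → 8
@8: team [7B, align 1] → 15
+1 pad (align 2)
@16: target [4B, align 2] → 20
@20: x [4B, align 2] → 24
@24: y [4B, align 2] → 28
@28: score [4B, align 2] → 32
@32: hp [2B, align 2] → 34
size 34, align 2
data bytes 33, size 34 → padding 1

1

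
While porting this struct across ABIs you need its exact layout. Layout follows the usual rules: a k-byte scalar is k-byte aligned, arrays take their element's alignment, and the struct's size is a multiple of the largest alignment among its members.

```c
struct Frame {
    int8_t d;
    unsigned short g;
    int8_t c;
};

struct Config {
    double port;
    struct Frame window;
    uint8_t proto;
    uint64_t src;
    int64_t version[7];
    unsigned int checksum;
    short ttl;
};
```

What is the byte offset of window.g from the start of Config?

Frame: 0..1  d  (1B, 1-aligned); 1..2  -- padding (1B); 2..4  g  (2B, 2-aligned); 4..5  c  (1B, 1-aligned); 5..6  -- tail padding (1B); sizeof = 6, alignof = 2
0..8  port  (8B, 8-aligned)
8..14  window  (6B, 2-aligned)
within Frame: g at 2
8 + 2 = 10

10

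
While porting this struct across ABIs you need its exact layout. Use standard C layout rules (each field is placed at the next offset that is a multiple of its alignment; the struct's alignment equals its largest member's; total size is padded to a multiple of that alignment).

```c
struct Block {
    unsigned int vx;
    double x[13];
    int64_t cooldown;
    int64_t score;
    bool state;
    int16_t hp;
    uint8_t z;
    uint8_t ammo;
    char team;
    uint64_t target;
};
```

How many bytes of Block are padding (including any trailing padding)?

6

vx at 0 (size 4, align 4) → ends 4
pad 4 to align 8 for x
x at 8 (size 104, align 8) → ends 112
cooldown at 112 (size 8, align 8) → ends 120
score at 120 (size 8, align 8) → ends 128
state at 128 (size 1, align 1) → ends 129
pad 1 to align 2 for hp
hp at 130 (size 2, align 2) → ends 132
z at 132 (size 1, align 1) → ends 133
ammo at 133 (size 1, align 1) → ends 134
team at 134 (size 1, align 1) → ends 135
pad 1 to align 8 for target
target at 136 (size 8, align 8) → ends 144
total 144 bytes, alignment 8
data bytes 138, size 144 → padding 6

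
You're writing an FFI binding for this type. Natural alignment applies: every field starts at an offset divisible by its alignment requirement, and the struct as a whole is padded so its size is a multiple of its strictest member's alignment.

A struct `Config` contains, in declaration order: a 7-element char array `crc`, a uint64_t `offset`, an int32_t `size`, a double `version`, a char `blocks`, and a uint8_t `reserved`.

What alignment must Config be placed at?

8

member alignments: crc=1, offset=8, size=4, version=8, blocks=1, reserved=1
max = 8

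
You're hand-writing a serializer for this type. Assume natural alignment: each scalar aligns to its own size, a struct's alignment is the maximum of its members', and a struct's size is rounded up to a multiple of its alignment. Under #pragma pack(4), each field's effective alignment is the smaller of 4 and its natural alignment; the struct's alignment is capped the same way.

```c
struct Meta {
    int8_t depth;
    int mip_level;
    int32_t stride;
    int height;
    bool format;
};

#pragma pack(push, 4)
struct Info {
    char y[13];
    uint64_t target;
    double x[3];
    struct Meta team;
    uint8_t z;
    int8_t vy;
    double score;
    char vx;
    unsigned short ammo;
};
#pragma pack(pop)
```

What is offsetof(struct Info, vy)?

69

Meta: @0: depth [1B, align 1] → 1; +3 pad (align 4); @4: mip_level [4B, align 4] → 8; @8: stride [4B, align 4] → 12; @12: height [4B, align 4] → 16; @16: format [1B, align 1] → 17; +3 tail pad (align 4); size 20, align 4
@0: y [13B, align 1] → 13
+3 pad (align 4)
@16: target [8B, align 4] → 24
@24: x [24B, align 4] → 48
@48: team [20B, align 4] → 68
@68: z [1B, align 1] → 69
@69: vy [1B, align 1] → 70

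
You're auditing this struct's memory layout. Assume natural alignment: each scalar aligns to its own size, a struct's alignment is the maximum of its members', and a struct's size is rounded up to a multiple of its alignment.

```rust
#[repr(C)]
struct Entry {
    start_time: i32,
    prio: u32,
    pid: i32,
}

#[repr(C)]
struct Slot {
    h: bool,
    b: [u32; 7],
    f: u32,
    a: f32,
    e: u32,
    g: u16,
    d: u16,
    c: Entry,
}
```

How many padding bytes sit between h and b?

Entry: 0..4  start_time  (4B, 4-aligned); 4..8  prio  (4B, 4-aligned); 8..12  pid  (4B, 4-aligned); sizeof = 12, alignof = 4
0..1  h  (1B, 1-aligned)
1..4  -- padding (3B)
4..32  b  (28B, 4-aligned)

3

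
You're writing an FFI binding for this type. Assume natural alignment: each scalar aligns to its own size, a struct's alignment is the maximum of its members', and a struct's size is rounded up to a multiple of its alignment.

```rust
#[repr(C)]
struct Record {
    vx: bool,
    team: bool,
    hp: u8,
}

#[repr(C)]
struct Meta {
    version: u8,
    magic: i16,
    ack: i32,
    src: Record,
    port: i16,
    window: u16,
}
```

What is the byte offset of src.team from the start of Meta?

Record: vx at 0 (size 1, align 1) → ends 1; team at 1 (size 1, align 1) → ends 2; hp at 2 (size 1, align 1) → ends 3; total 3 bytes, alignment 1
version at 0 (size 1, align 1) → ends 1
pad 1 to align 2 for magic
magic at 2 (size 2, align 2) → ends 4
ack at 4 (size 4, align 4) → ends 8
src at 8 (size 3, align 1) → ends 11
within Record: team at 1
8 + 1 = 9

9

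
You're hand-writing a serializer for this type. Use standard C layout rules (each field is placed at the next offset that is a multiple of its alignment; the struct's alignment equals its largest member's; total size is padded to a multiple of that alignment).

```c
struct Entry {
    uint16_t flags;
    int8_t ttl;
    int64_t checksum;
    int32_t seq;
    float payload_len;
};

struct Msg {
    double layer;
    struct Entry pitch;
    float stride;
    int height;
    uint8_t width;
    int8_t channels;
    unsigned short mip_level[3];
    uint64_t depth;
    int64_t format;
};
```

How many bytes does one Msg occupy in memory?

Entry: 0..2  flags  (2B, 2-aligned); 2..3  ttl  (1B, 1-aligned); 3..8  -- padding (5B); 8..16  checksum  (8B, 8-aligned); 16..20  seq  (4B, 4-aligned); 20..24  payload_len  (4B, 4-aligned); sizeof = 24, alignof = 8
0..8  layer  (8B, 8-aligned)
8..32  pitch  (24B, 8-aligned)
32..36  stride  (4B, 4-aligned)
36..40  height  (4B, 4-aligned)
40..41  width  (1B, 1-aligned)
41..42  channels  (1B, 1-aligned)
42..48  mip_level  (6B, 2-aligned)
48..56  depth  (8B, 8-aligned)
56..64  format  (8B, 8-aligned)
sizeof = 64, alignof = 8

64 bytes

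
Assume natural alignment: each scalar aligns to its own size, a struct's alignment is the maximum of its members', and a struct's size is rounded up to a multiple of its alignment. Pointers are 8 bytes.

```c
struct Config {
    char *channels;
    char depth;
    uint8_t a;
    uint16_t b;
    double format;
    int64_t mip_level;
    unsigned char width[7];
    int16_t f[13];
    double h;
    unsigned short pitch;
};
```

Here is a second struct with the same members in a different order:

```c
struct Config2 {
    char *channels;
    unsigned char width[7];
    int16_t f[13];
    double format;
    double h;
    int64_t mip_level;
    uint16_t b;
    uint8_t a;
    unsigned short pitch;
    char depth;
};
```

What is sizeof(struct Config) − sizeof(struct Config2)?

8

channels at 0 (size 8, align 8) → ends 8
depth at 8 (size 1, align 1) → ends 9
a at 9 (size 1, align 1) → ends 10
b at 10 (size 2, align 2) → ends 12
pad 4 to align 8 for format
format at 16 (size 8, align 8) → ends 24
mip_level at 24 (size 8, align 8) → ends 32
width at 32 (size 7, align 1) → ends 39
pad 1 to align 2 for f
f at 40 (size 26, align 2) → ends 66
pad 6 to align 8 for h
h at 72 (size 8, align 8) → ends 80
pitch at 80 (size 2, align 2) → ends 82
tail pad 6 to reach multiple of 8
total 88 bytes, alignment 8
— Config2 —
channels at 0 (size 8, align 8) → ends 8
width at 8 (size 7, align 1) → ends 15
pad 1 to align 2 for f
f at 16 (size 26, align 2) → ends 42
pad 6 to align 8 for format
format at 48 (size 8, align 8) → ends 56
h at 56 (size 8, align 8) → ends 64
mip_level at 64 (size 8, align 8) → ends 72
b at 72 (size 2, align 2) → ends 74
a at 74 (size 1, align 1) → ends 75
pad 1 to align 2 for pitch
pitch at 76 (size 2, align 2) → ends 78
depth at 78 (size 1, align 1) → ends 79
tail pad 1 to reach multiple of 8
total 80 bytes, alignment 8
88 − 80 = 8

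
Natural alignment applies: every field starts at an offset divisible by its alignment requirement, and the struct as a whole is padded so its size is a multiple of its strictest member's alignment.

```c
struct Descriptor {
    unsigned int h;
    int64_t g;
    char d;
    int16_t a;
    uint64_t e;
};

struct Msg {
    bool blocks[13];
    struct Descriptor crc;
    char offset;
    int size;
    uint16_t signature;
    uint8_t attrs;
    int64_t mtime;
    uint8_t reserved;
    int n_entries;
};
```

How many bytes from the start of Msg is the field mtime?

64

Descriptor: 0..4  h  (4B, 4-aligned); 4..8  -- padding (4B); 8..16  g  (8B, 8-aligned); 16..17  d  (1B, 1-aligned); 17..18  -- padding (1B); 18..20  a  (2B, 2-aligned); 20..24  -- padding (4B); 24..32  e  (8B, 8-aligned); sizeof = 32, alignof = 8
0..13  blocks  (13B, 1-aligned)
13..16  -- padding (3B)
16..48  crc  (32B, 8-aligned)
48..49  offset  (1B, 1-aligned)
49..52  -- padding (3B)
52..56  size  (4B, 4-aligned)
56..58  signature  (2B, 2-aligned)
58..59  attrs  (1B, 1-aligned)
59..64  -- padding (5B)
64..72  mtime  (8B, 8-aligned)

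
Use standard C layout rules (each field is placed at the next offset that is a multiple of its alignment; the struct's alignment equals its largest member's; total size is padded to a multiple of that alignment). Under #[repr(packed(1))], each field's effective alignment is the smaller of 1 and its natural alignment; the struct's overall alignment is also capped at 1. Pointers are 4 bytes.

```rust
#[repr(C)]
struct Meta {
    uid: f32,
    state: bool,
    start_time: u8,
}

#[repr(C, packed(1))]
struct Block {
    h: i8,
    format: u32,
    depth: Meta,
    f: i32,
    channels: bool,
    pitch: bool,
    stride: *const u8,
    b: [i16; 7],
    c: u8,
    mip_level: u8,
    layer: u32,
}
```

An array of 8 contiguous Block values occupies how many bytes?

Meta: 0..4  uid  (4B, 4-aligned); 4..5  state  (1B, 1-aligned); 5..6  start_time  (1B, 1-aligned); 6..8  -- tail padding (2B); sizeof = 8, alignof = 4
0..1  h  (1B, 1-aligned)
1..5  format  (4B, 1-aligned)
5..13  depth  (8B, 1-aligned)
13..17  f  (4B, 1-aligned)
17..18  channels  (1B, 1-aligned)
18..19  pitch  (1B, 1-aligned)
19..23  stride  (4B, 1-aligned)
23..37  b  (14B, 1-aligned)
37..38  c  (1B, 1-aligned)
38..39  mip_level  (1B, 1-aligned)
39..43  layer  (4B, 1-aligned)
sizeof = 43, alignof = 1
array of 8: 8 × 43 = 344

344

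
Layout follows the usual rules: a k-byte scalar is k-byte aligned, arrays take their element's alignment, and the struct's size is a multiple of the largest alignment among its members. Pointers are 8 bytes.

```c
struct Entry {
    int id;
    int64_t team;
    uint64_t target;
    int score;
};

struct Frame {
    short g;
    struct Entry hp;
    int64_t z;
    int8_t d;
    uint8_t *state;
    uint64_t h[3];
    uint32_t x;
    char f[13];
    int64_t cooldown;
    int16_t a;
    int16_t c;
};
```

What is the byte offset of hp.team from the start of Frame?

16

Entry: 0..4  id  (4B, 4-aligned); 4..8  -- padding (4B); 8..16  team  (8B, 8-aligned); 16..24  target  (8B, 8-aligned); 24..28  score  (4B, 4-aligned); 28..32  -- tail padding (4B); sizeof = 32, alignof = 8
0..2  g  (2B, 2-aligned)
2..8  -- padding (6B)
8..40  hp  (32B, 8-aligned)
within Entry: team at 8
8 + 8 = 16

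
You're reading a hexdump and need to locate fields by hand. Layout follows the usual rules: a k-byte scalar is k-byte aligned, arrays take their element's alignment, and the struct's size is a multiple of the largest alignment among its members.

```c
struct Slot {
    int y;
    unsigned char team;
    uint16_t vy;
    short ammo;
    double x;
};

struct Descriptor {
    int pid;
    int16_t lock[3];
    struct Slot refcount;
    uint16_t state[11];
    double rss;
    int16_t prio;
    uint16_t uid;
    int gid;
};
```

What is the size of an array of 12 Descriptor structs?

Slot: y at 0 (size 4, align 4) → ends 4; team at 4 (size 1, align 1) → ends 5; pad 1 to align 2 for vy; vy at 6 (size 2, align 2) → ends 8; ammo at 8 (size 2, align 2) → ends 10; pad 6 to align 8 for x; x at 16 (size 8, align 8) → ends 24; total 24 bytes, alignment 8
pid at 0 (size 4, align 4) → ends 4
lock at 4 (size 6, align 2) → ends 10
pad 6 to align 8 for refcount
refcount at 16 (size 24, align 8) → ends 40
state at 40 (size 22, align 2) → ends 62
pad 2 to align 8 for rss
rss at 64 (size 8, align 8) → ends 72
prio at 72 (size 2, align 2) → ends 74
uid at 74 (size 2, align 2) → ends 76
gid at 76 (size 4, align 4) → ends 80
total 80 bytes, alignment 8
array of 12: 12 × 80 = 960

960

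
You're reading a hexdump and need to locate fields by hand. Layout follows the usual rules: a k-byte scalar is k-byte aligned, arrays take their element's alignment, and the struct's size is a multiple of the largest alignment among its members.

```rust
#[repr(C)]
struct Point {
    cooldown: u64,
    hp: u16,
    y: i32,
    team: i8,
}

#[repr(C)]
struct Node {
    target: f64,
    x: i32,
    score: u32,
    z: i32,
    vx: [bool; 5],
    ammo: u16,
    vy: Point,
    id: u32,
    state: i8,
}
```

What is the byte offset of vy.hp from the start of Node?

40

Point: cooldown at 0 (size 8, align 8) → ends 8; hp at 8 (size 2, align 2) → ends 10; pad 2 to align 4 for y; y at 12 (size 4, align 4) → ends 16; team at 16 (size 1, align 1) → ends 17; tail pad 7 to reach multiple of 8; total 24 bytes, alignment 8
target at 0 (size 8, align 8) → ends 8
x at 8 (size 4, align 4) → ends 12
score at 12 (size 4, align 4) → ends 16
z at 16 (size 4, align 4) → ends 20
vx at 20 (size 5, align 1) → ends 25
pad 1 to align 2 for ammo
ammo at 26 (size 2, align 2) → ends 28
pad 4 to align 8 for vy
vy at 32 (size 24, align 8) → ends 56
within Point: hp at 8
32 + 8 = 40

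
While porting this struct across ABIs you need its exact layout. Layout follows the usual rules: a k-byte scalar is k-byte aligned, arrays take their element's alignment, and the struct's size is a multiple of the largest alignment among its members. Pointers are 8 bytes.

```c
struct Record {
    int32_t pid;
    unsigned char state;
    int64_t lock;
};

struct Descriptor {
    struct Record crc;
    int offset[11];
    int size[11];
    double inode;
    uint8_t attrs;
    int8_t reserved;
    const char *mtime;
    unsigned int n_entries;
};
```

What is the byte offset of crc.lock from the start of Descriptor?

8

Record: @0: pid [4B, align 4] → 4; @4: state [1B, align 1] → 5; +3 pad (align 8); @8: lock [8B, align 8] → 16; size 16, align 8
@0: crc [16B, align 8] → 16
within Record: lock at 8
0 + 8 = 8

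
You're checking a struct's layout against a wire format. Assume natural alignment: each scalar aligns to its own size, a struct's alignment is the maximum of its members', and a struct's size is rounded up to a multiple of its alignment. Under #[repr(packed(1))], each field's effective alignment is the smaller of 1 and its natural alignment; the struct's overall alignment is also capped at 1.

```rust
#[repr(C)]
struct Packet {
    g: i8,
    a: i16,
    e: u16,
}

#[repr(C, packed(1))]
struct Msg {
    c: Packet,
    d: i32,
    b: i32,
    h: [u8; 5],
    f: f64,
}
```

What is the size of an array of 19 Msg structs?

513

Packet: @0: g [1B, align 1] → 1; +1 pad (align 2); @2: a [2B, align 2] → 4; @4: e [2B, align 2] → 6; size 6, align 2
@0: c [6B, align 1] → 6
@6: d [4B, align 1] → 10
@10: b [4B, align 1] → 14
@14: h [5B, align 1] → 19
@19: f [8B, align 1] → 27
size 27, align 1
array of 19: 19 × 27 = 513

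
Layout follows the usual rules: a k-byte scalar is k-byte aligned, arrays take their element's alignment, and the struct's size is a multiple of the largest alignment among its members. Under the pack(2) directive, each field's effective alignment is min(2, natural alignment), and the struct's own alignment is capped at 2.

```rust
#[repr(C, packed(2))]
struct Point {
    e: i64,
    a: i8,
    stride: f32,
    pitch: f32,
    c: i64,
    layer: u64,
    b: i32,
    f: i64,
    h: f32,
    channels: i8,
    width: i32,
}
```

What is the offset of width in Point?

52

0..8  e  (8B, 2-aligned)
8..9  a  (1B, 1-aligned)
9..10  -- padding (1B)
10..14  stride  (4B, 2-aligned)
14..18  pitch  (4B, 2-aligned)
18..26  c  (8B, 2-aligned)
26..34  layer  (8B, 2-aligned)
34..38  b  (4B, 2-aligned)
38..46  f  (8B, 2-aligned)
46..50  h  (4B, 2-aligned)
50..51  channels  (1B, 1-aligned)
51..52  -- padding (1B)
52..56  width  (4B, 2-aligned)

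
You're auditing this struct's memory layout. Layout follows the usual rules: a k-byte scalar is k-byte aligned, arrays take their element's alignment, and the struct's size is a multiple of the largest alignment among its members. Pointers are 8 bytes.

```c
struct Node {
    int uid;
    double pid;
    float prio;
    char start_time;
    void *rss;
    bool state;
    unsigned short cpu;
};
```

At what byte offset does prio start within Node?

16

0..4  uid  (4B, 4-aligned)
4..8  -- padding (4B)
8..16  pid  (8B, 8-aligned)
16..20  prio  (4B, 4-aligned)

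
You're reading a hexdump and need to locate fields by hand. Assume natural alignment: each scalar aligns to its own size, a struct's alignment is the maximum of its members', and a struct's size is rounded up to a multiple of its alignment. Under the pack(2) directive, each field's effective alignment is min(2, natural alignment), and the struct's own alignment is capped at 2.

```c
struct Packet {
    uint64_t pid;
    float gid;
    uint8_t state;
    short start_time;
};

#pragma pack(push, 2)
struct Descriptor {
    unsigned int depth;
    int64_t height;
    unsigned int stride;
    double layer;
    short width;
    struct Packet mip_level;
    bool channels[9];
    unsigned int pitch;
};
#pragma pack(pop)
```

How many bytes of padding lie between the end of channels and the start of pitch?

1

Packet: pid at 0 (size 8, align 8) → ends 8; gid at 8 (size 4, align 4) → ends 12; state at 12 (size 1, align 1) → ends 13; pad 1 to align 2 for start_time; start_time at 14 (size 2, align 2) → ends 16; total 16 bytes, alignment 8
depth at 0 (size 4, align 2) → ends 4
height at 4 (size 8, align 2) → ends 12
stride at 12 (size 4, align 2) → ends 16
layer at 16 (size 8, align 2) → ends 24
width at 24 (size 2, align 2) → ends 26
mip_level at 26 (size 16, align 2) → ends 42
channels at 42 (size 9, align 1) → ends 51
pad 1 to align 2 for pitch
pitch at 52 (size 4, align 2) → ends 56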